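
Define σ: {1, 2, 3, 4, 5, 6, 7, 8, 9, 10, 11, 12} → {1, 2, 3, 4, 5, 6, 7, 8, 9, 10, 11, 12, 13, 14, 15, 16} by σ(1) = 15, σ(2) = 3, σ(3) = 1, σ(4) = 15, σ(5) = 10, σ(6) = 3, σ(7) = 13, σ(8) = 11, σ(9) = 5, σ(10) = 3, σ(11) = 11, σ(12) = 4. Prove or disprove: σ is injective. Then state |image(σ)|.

8

σ(1) = 15 = σ(4) with 1 ≠ 4, so σ is not injective.
The image of σ is {1, 3, 4, 5, 10, 11, 13, 15}, which has 8 elements.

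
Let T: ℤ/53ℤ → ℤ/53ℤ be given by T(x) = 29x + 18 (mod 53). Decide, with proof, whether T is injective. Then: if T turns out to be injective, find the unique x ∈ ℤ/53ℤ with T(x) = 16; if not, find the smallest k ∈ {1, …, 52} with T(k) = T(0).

31

Recall: injectivity means: for all x_1, x_2 in the domain, T(x_1) = T(x_2) implies x_1 = x_2.
Suppose T(x_1) = T(x_2) in ℤ/53ℤ. Then 29x_1 + 18 ≡ 29x_2 + 18 (mod 53), thus 29(x_1 − x_2) ≡ 0 (mod 53).
Since gcd(29, 53) = 1, 29 is invertible modulo 53, so x_1 − x_2 ≡ 0 (mod 53), i.e. x_1 = x_2.
Therefore T is injective.
We now compute 29⁻¹ mod 53 explicitly. Euclid's algorithm: 53 = 1·29 + 24, 29 = 1·24 + 5, 24 = 4·5 + 4, 5 = 1·4 + 1; back-substituting gives 1 = 11·29 − 6·53, so 29⁻¹ ≡ 11 (mod 53).
Since T is injective, we find T⁻¹(16): we need 29x ≡ 16 − 18 ≡ 51 (mod 53). Using 29⁻¹ = 11: x ≡ 11·51 = 561 = 10·53 + 31, so x = 31.
Check: T(31) = 29·31 + 18 = 917 = 17·53 + 16 ≡ 16 (mod 53).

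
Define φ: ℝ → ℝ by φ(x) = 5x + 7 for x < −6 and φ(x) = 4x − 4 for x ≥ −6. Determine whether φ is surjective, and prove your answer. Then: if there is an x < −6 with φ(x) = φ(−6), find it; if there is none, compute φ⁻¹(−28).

Both pieces are strictly increasing (slopes 5 and 4), so each is injective on its own interval.
The left piece maps (−∞, −6) onto (−∞, −23); the right piece maps [−6, ∞) onto [−28, ∞).
The union (−∞, −23) ∪ [−28, ∞) covers ℝ, so φ is surjective.
For the follow-up: the images overlap, so an x < −6 with φ(x) = φ(−6) exists. φ(−6) = −28; solving 5x + 7 = −28 for x < −6 gives x = (−28 − 7)/5 = −7.

-7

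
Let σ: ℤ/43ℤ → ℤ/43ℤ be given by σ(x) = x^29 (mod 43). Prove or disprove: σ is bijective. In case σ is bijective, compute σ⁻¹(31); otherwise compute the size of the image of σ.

14

Since 43 is prime, the nonzero elements of ℤ/43ℤ form a cyclic group of order 42.
As gcd(29, 42) = 1, raising to the 29th power is a bijection on this group: if u^29 ≡ v^29 then (uv^{−1})^29 = 1, and the only element of order dividing gcd(29, 42) = 1 is 1, so u = v.
With σ(0) = 0 this makes σ injective on all of ℤ/43ℤ, hence bijective (finite equal-size domain and codomain). In particular σ is bijective.
Since σ is bijective, we find the preimage of 31. The inverse of x ↦ x^29 on (ℤ/43ℤ)^× is x ↦ x^29, because 29·29 = 841 = 20·42 + 1 ≡ 1 (mod 42) and x^{42} = 1 for x ≠ 0 (Fermat). So σ⁻¹(31) = 31^29 mod 43.
Repeated squaring mod 43: 31^1 ≡ 31, 31^2 ≡ 31² = 961 ≡ 15, 31^4 ≡ 15² = 225 ≡ 10, 31^8 ≡ 10² = 100 ≡ 14, 31^16 ≡ 14² = 196 ≡ 24. Since 29 = 16 + 8 + 4 + 1, 31^29 ≡ 24·14·10·31: 24·14 = 336 ≡ 35, then 35·10 = 350 ≡ 6, then 6·31 = 186 ≡ 14. So 31^29 ≡ 14 (mod 43).
Hence σ⁻¹(31) = 14.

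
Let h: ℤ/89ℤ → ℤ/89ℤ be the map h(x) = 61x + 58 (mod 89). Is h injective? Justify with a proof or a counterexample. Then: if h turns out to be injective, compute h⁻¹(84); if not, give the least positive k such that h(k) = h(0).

If h(s) = h(t), then 61s ≡ 61t (mod 89). Because gcd(61, 89) = 1, we may cancel 61 to get s ≡ t (mod 89).
So h is injective.
We now compute 61⁻¹ mod 89 explicitly. Euclid's algorithm: 89 = 1·61 + 28, 61 = 2·28 + 5, 28 = 5·5 + 3, 5 = 1·3 + 2, 3 = 1·2 + 1; back-substituting gives 1 = 54·61 − 37·89, so 61⁻¹ ≡ 54 (mod 89).
Since h is injective, we compute h⁻¹(84): solve 61x + 58 ≡ 84 (mod 89), i.e. 61x ≡ 26 (mod 89).
Multiplying by 61⁻¹ = 54 gives x ≡ 54·26 = 1404 = 15·89 + 69 ≡ 69 (mod 89).
Check: h(69) = 61·69 + 58 = 4267 = 47·89 + 84 ≡ 84 (mod 89).

69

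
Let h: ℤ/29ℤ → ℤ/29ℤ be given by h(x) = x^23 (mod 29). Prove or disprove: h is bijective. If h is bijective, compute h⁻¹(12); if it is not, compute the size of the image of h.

17

Since 29 is prime, the nonzero elements of ℤ/29ℤ form a cyclic group of order 28.
As gcd(23, 28) = 1, raising to the 23rd power is a bijection on this group: if x_1^23 ≡ x_2^23 then (x_1x_2^{−1})^23 = 1, and the only element of order dividing gcd(23, 28) = 1 is 1, so x_1 = x_2.
With h(0) = 0 this makes h injective on all of ℤ/29ℤ, hence bijective (finite equal-size domain and codomain). In particular h is bijective.
Since h is bijective, we find the preimage of 12. The inverse of x ↦ x^23 on (ℤ/29ℤ)^× is x ↦ x^11, because 23·11 = 253 = 9·28 + 1 ≡ 1 (mod 28) and x^{28} = 1 for x ≠ 0 (Fermat). So h⁻¹(12) = 12^11 mod 29.
Repeated squaring mod 29: 12^1 ≡ 12, 12^2 ≡ 12² = 144 ≡ 28, 12^4 ≡ 28² = 784 ≡ 1, 12^8 ≡ 1² = 1. Since 11 = 8 + 2 + 1, 12^11 ≡ 1·28·12: 1·28 = 28, then 28·12 = 336 ≡ 17. So 12^11 ≡ 17 (mod 29).
Hence h⁻¹(12) = 17.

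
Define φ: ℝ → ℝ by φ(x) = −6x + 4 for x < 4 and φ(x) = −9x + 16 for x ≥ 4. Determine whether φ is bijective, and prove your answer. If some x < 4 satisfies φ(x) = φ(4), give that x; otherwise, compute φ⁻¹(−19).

Both pieces are strictly decreasing (slopes −6 and −9), so each is injective on its own interval.
The left piece maps (−∞, 4) onto (−20, ∞); the right piece maps [4, ∞) onto (−∞, −20].
Since −20 = −20, the images partition ℝ: φ is injective and surjective, hence bijective.
Because the two images are disjoint, no x < 4 has φ(x) = φ(4), so we compute φ⁻¹(−19): −19 lies in (−20, ∞), so solve −6x + 4 = −19: x = (−19 − 4)/(−6) = 23/6.

23/6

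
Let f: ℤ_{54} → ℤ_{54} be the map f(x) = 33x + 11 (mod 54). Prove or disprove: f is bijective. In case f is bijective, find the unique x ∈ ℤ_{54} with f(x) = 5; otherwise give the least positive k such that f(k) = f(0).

We have gcd(33, 54) = 3 > 1. Taking s = 0 and t = 18: f(0) = 11 and f(18) = 33·18 + 11 = 605 ≡ 11 (mod 54).
So f(0) = f(18) while 0 ≠ 18, thus f is not injective, hence not bijective.
Since f is not bijective, we find the least positive k with f(k) = f(0): this means 33k ≡ 0 (mod 54), i.e. 54 ∣ 33k. Since gcd(33, 54) = 3, dividing through by 3 this holds exactly when 18 ∣ 11k, and as gcd(11, 18) = 1, exactly when 18 ∣ k.
The smallest positive such k is 18.

18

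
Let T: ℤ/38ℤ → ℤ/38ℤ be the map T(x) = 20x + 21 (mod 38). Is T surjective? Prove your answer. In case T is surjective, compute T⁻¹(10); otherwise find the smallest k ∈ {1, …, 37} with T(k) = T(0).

19

Recall that T is surjective if every y in the codomain equals T(x) for some x in the domain.
Since gcd(20, 38) = 2, we have 20x ≡ 0 (mod 2) for all x, so T(x) ≡ 1 (mod 2).
But 0 ≢ 1 (mod 2), so 0 ∈ ℤ/38ℤ has no preimage. Thus T is not surjective.
Since T is not surjective, we find the least positive k with T(k) = T(0): this means 20k ≡ 0 (mod 38), i.e. 38 ∣ 20k. Since gcd(20, 38) = 2, dividing through by 2 this holds exactly when 19 ∣ 10k, and as gcd(10, 19) = 1, exactly when 19 ∣ k.
The smallest positive such k is 19.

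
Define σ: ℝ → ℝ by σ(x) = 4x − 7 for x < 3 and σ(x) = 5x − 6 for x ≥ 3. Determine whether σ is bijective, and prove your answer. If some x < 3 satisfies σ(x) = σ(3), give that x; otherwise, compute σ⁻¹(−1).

Both pieces are strictly increasing (slopes 4 and 5), so each is injective on its own interval.
The left piece maps (−∞, 3) onto (−∞, 5); the right piece maps [3, ∞) onto [9, ∞).
The images leave a gap (5 has no preimage), so σ is not surjective, hence not bijective.
Because the two images are disjoint, no x < 3 has σ(x) = σ(3), so we compute σ⁻¹(−1): −1 lies in (−∞, 5), so solve 4x − 7 = −1: x = (−1 + 7)/4 = 3/2.

3/2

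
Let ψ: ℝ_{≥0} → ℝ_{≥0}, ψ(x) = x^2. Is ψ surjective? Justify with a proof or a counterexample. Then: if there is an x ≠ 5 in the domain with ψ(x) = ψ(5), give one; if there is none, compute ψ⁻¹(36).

6

For any y ∈ ℝ_{≥0}, x = y^{1/2} ∈ ℝ_{≥0} gives ψ(x) = y, so ψ is surjective.
Since x ↦ x^2 is strictly increasing on ℝ_{≥0}, it is injective there, so no x ≠ 5 in the domain has ψ(x) = ψ(5). We therefore compute ψ⁻¹(36) = 36^{1/2} = 6 (indeed 6^2 = 36).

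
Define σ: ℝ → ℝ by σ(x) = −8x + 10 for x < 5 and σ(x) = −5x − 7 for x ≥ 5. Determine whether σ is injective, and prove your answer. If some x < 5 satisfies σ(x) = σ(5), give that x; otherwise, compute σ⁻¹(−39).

Both pieces are strictly decreasing (slopes −8 and −5), so each is injective on its own interval.
The left piece maps (−∞, 5) onto (−30, ∞); the right piece maps [5, ∞) onto (−∞, −32].
These images are disjoint, so no value is attained by both pieces. Hence σ is injective.
Because the two images are disjoint, no x < 5 has σ(x) = σ(5), so we compute σ⁻¹(−39): −39 lies in (−∞, −32], so solve −5x − 7 = −39: x = (−39 + 7)/(−5) = 32/5.

32/5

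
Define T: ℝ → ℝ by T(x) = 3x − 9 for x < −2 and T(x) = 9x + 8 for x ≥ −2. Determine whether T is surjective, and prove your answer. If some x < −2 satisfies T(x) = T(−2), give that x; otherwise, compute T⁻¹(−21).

Both pieces are strictly increasing (slopes 3 and 9), so each is injective on its own interval.
The left piece maps (−∞, −2) onto (−∞, −15); the right piece maps [−2, ∞) onto [−10, ∞).
The union (−∞, −15) ∪ [−10, ∞) omits the interval between −15 and −10; in particular −15 has no preimage. So T is not surjective.
Because the two images are disjoint, no x < −2 has T(x) = T(−2), so we compute T⁻¹(−21): −21 lies in (−∞, −15), so solve 3x − 9 = −21: x = (−21 + 9)/3 = −4.

-4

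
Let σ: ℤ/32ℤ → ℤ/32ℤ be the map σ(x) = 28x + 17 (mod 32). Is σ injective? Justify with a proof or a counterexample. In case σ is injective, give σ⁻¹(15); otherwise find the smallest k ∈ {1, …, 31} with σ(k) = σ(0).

We have gcd(28, 32) = 4 > 1. Taking s = 0 and t = 8: σ(0) = 17 and σ(8) = 28·8 + 17 = 241 ≡ 17 (mod 32).
So σ(0) = σ(8) while 0 ≠ 8, hence σ is not injective.
Since σ is not injective, we find the least positive k with σ(k) = σ(0): this means 28k ≡ 0 (mod 32), i.e. 32 ∣ 28k. Since gcd(28, 32) = 4, dividing through by 4 this holds exactly when 8 ∣ 7k, and as gcd(7, 8) = 1, exactly when 8 ∣ k.
The smallest positive such k is 8.

8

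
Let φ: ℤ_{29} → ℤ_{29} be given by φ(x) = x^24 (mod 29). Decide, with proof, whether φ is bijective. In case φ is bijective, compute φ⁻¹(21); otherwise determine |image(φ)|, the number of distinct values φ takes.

8

φ(2): Repeated squaring mod 29: 2^1 ≡ 2, 2^2 ≡ 2² = 4, 2^4 ≡ 4² = 16, 2^8 ≡ 16² = 256 ≡ 24, 2^16 ≡ 24² = 576 ≡ 25. Since 24 = 16 + 8, 2^24 ≡ 25·24: 25·24 = 600 ≡ 20. So 2^24 ≡ 20 (mod 29).
φ(5): Repeated squaring mod 29: 5^1 ≡ 5, 5^2 ≡ 5² = 25, 5^4 ≡ 25² = 625 ≡ 16, 5^8 ≡ 16² = 256 ≡ 24, 5^16 ≡ 24² = 576 ≡ 25. Since 24 = 16 + 8, 5^24 ≡ 25·24: 25·24 = 600 ≡ 20. So 5^24 ≡ 20 (mod 29).
So φ(2) = φ(5) = 20 while 2 ≠ 5, so φ is not injective, hence not bijective.
Since φ is not bijective, we determine |image(φ)|. Computing x^24 mod 29 for each x (by repeated squaring, reducing mod 29 at every step), the values φ(0), φ(1), …, φ(28) are: 0, 1, 20, 24, 23, 20, 16, 24, 25, 25, 23, 7, 1, 7, 16, 16, 7, 1, 7, 23, 25, 25, 24, 16, 20, 23, 24, 20, 1.
The distinct values are {0, 1, 7, 16, 20, 23, 24, 25}; there are 8 of them.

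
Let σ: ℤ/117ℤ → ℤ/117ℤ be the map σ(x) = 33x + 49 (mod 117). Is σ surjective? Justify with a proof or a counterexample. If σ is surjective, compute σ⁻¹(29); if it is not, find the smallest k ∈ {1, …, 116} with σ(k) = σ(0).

39

Since gcd(33, 117) = 3, we have 33x ≡ 0 (mod 3) for all x, so σ(x) ≡ 1 (mod 3).
But 0 ≢ 1 (mod 3), so 0 ∈ ℤ/117ℤ has no preimage. Therefore σ is not surjective.
Since σ is not surjective, we find the least positive k with σ(k) = σ(0): this means 33k ≡ 0 (mod 117), i.e. 117 ∣ 33k. Since gcd(33, 117) = 3, dividing through by 3 this holds exactly when 39 ∣ 11k, and as gcd(11, 39) = 1, exactly when 39 ∣ k.
The smallest positive such k is 39.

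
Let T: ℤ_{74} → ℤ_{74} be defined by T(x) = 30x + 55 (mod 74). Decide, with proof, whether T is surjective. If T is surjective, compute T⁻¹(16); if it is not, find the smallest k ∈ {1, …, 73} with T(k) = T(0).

Since gcd(30, 74) = 2, we have 30x ≡ 0 (mod 2) for all x, so T(x) ≡ 1 (mod 2).
But 0 ≢ 1 (mod 2), so 0 ∈ ℤ_{74} has no preimage. So T is not surjective.
Since T is not surjective, we find the least positive k with T(k) = T(0): this means 30k ≡ 0 (mod 74), i.e. 74 ∣ 30k. Since gcd(30, 74) = 2, dividing through by 2 this holds exactly when 37 ∣ 15k, and as gcd(15, 37) = 1, exactly when 37 ∣ k.
The smallest positive such k is 37.

37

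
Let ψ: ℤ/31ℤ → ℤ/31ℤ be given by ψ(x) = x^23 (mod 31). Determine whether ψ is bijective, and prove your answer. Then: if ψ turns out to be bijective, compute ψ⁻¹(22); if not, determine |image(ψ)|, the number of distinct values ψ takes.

12

Since 31 is prime, the nonzero elements of ℤ/31ℤ form a cyclic group of order 30.
As gcd(23, 30) = 1, raising to the 23rd power is a bijection on this group: if x_1^23 ≡ x_2^23 then (x_1x_2^{−1})^23 = 1, and the only element of order dividing gcd(23, 30) = 1 is 1, so x_1 = x_2.
With ψ(0) = 0 this makes ψ injective on all of ℤ/31ℤ, hence bijective (finite equal-size domain and codomain). In particular ψ is bijective.
Since ψ is bijective, we find the preimage of 22. The inverse of x ↦ x^23 on (ℤ/31ℤ)^× is x ↦ x^17, because 23·17 = 391 = 13·30 + 1 ≡ 1 (mod 30) and x^{30} = 1 for x ≠ 0 (Fermat). So ψ⁻¹(22) = 22^17 mod 31.
Repeated squaring mod 31: 22^1 ≡ 22, 22^2 ≡ 22² = 484 ≡ 19, 22^4 ≡ 19² = 361 ≡ 20, 22^8 ≡ 20² = 400 ≡ 28, 22^16 ≡ 28² = 784 ≡ 9. Since 17 = 16 + 1, 22^17 ≡ 9·22: 9·22 = 198 ≡ 12. So 22^17 ≡ 12 (mod 31).
Hence ψ⁻¹(22) = 12.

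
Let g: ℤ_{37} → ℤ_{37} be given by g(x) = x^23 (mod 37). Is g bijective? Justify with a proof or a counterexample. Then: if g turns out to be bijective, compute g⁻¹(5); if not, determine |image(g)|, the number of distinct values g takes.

Since 37 is prime, the nonzero elements of ℤ_{37} form a cyclic group of order 36.
As gcd(23, 36) = 1, raising to the 23rd power is a bijection on this group: if a^23 ≡ b^23 then (ab^{−1})^23 = 1, and the only element of order dividing gcd(23, 36) = 1 is 1, so a = b.
With g(0) = 0 this makes g injective on all of ℤ_{37}, hence bijective (finite equal-size domain and codomain). In particular g is bijective.
Since g is bijective, we find the preimage of 5. The inverse of x ↦ x^23 on (ℤ_{37})^× is x ↦ x^11, because 23·11 = 253 = 7·36 + 1 ≡ 1 (mod 36) and x^{36} = 1 for x ≠ 0 (Fermat). So g⁻¹(5) = 5^11 mod 37.
Repeated squaring mod 37: 5^1 ≡ 5, 5^2 ≡ 5² = 25, 5^4 ≡ 25² = 625 ≡ 33, 5^8 ≡ 33² = 1089 ≡ 16. Since 11 = 8 + 2 + 1, 5^11 ≡ 16·25·5: 16·25 = 400 ≡ 30, then 30·5 = 150 ≡ 2. So 5^11 ≡ 2 (mod 37).
Hence g⁻¹(5) = 2.

2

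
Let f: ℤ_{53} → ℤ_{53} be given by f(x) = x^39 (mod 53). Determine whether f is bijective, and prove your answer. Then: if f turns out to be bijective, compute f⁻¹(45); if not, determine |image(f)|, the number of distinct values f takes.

f(2): Repeated squaring mod 53: 2^1 ≡ 2, 2^2 ≡ 2² = 4, 2^4 ≡ 4² = 16, 2^8 ≡ 16² = 256 ≡ 44, 2^16 ≡ 44² = 1936 ≡ 28, 2^32 ≡ 28² = 784 ≡ 42. Since 39 = 32 + 4 + 2 + 1, 2^39 ≡ 42·16·4·2: 42·16 = 672 ≡ 36, then 36·4 = 144 ≡ 38, then 38·2 = 76 ≡ 23. So 2^39 ≡ 23 (mod 53).
f(3): Repeated squaring mod 53: 3^1 ≡ 3, 3^2 ≡ 3² = 9, 3^4 ≡ 9² = 81 ≡ 28, 3^8 ≡ 28² = 784 ≡ 42, 3^16 ≡ 42² = 1764 ≡ 15, 3^32 ≡ 15² = 225 ≡ 13. Since 39 = 32 + 4 + 2 + 1, 3^39 ≡ 13·28·9·3: 13·28 = 364 ≡ 46, then 46·9 = 414 ≡ 43, then 43·3 = 129 ≡ 23. So 3^39 ≡ 23 (mod 53).
So f(2) = f(3) = 23 while 2 ≠ 3, so f is not injective, hence not bijective.
Since f is not bijective, we determine |image(f)|. Computing x^39 mod 53 for each x (by repeated squaring, reducing mod 53 at every step), the values f(0), f(1), …, f(52) are: 0, 1, 23, 23, 52, 30, 52, 52, 30, 52, 1, 52, 30, 1, 30, 1, 1, 52, 30, 23, 23, 30, 30, 30, 1, 52, 23, 30, 1, 52, 23, 23, 23, 30, 30, 23, 1, 52, 52, 23, 52, 23, 1, 52, 1, 23, 1, 1, 23, 1, 30, 30, 52.
The distinct values are {0, 1, 23, 30, 52}; there are 5 of them.

5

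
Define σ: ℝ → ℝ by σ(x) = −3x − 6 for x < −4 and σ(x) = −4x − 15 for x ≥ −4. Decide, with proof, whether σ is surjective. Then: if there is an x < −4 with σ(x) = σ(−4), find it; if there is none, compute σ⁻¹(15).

Both pieces are strictly decreasing (slopes −3 and −4), so each is injective on its own interval.
The left piece maps (−∞, −4) onto (6, ∞); the right piece maps [−4, ∞) onto (−∞, 1].
The union (6, ∞) ∪ (−∞, 1] omits the interval between 6 and 1; in particular 6 has no preimage. So σ is not surjective.
Because the two images are disjoint, no x < −4 has σ(x) = σ(−4), so we compute σ⁻¹(15): 15 lies in (6, ∞), so solve −3x − 6 = 15: x = (15 + 6)/(−3) = −7.

-7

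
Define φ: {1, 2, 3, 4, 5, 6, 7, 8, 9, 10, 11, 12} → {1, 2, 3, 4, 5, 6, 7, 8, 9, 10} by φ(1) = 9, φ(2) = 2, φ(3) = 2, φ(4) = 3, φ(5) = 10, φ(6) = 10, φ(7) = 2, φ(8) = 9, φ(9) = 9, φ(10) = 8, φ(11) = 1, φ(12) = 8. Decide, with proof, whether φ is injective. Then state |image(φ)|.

φ(2) = 2 = φ(3) with 2 ≠ 3, so φ is not injective.
The image of φ is {1, 2, 3, 8, 9, 10}, which has 6 elements.

6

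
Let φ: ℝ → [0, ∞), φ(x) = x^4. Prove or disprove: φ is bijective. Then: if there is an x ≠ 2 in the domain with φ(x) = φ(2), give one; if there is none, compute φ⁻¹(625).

φ(2) = 16 = (−2)^4 = φ(−2) (since 4 is even), with 2 ≠ −2. So φ is not injective, hence not bijective.
For the follow-up, such an x exists: taking x = −2 ∈ ℝ gives φ(−2) = 16 = φ(2) with −2 ≠ 2.

-2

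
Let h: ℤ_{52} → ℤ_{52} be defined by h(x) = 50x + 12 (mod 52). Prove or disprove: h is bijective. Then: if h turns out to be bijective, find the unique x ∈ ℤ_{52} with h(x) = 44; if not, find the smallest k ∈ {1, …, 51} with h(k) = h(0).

26

We have gcd(50, 52) = 2 > 1. Taking x_1 = 0 and x_2 = 26: h(0) = 12 and h(26) = 50·26 + 12 = 1312 ≡ 12 (mod 52).
So h(0) = h(26) while 0 ≠ 26, hence h is not injective, hence not bijective.
Since h is not bijective, we find the least positive k with h(k) = h(0): this means 50k ≡ 0 (mod 52), i.e. 52 ∣ 50k. Since gcd(50, 52) = 2, dividing through by 2 this holds exactly when 26 ∣ 25k, and as gcd(25, 26) = 1, exactly when 26 ∣ k.
The smallest positive such k is 26.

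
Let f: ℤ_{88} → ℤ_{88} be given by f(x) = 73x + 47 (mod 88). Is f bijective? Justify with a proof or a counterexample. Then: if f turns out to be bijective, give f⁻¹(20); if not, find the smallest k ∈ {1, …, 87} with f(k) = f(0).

By definition, f is injective if f(a) = f(b) implies a = b.
If f(a) = f(b), then 73a ≡ 73b (mod 88). Because gcd(73, 88) = 1, we may cancel 73 to get a ≡ b (mod 88).
We now compute 73⁻¹ mod 88 explicitly. Euclid's algorithm: 88 = 1·73 + 15, 73 = 4·15 + 13, 15 = 1·13 + 2, 13 = 6·2 + 1; back-substituting gives 1 = 41·73 − 34·88, so 73⁻¹ ≡ 41 (mod 88).
Then y ↦ 41(y − 47) is a two-sided inverse to f, so every y ∈ ℤ_{88} has a preimage.
Hence f is bijective.
Since f is bijective, we compute f⁻¹(20): solve 73x + 47 ≡ 20 (mod 88), i.e. 73x ≡ 61 (mod 88).
Multiplying by 73⁻¹ = 41 gives x ≡ 41·61 = 2501 = 28·88 + 37 ≡ 37 (mod 88).
Check: f(37) = 73·37 + 47 = 2748 = 31·88 + 20 ≡ 20 (mod 88).

37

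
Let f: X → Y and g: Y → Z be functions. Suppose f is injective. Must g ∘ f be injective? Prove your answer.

not injective

No. Take X = Y = Z = {0, 1, 2}, f = identity (injective), and g(x) = 0 for every x.
Then (g ∘ f)(0) = 0 = (g ∘ f)(2) with 0 ≠ 2, so g ∘ f is not injective.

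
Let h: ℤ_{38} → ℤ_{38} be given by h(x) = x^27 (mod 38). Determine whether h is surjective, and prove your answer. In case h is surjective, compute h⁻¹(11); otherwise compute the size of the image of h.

6

h(1) = 1^27 = 1.
h(5): Repeated squaring mod 38: 5^1 ≡ 5, 5^2 ≡ 5² = 25, 5^4 ≡ 25² = 625 ≡ 17, 5^8 ≡ 17² = 289 ≡ 23, 5^16 ≡ 23² = 529 ≡ 35. Since 27 = 16 + 8 + 2 + 1, 5^27 ≡ 35·23·25·5: 35·23 = 805 ≡ 7, then 7·25 = 175 ≡ 23, then 23·5 = 115 ≡ 1. So 5^27 ≡ 1 (mod 38).
So h(1) = h(5) = 1 while 1 ≠ 5, thus h is not injective.
A non-injective map from the 38-element set ℤ_{38} to itself takes at most 37 distinct values, so it cannot be surjective. Hence h is not surjective.
Since h is not surjective, we determine |image(h)|. Computing x^27 mod 38 for each x (by repeated squaring, reducing mod 38 at every step), the values h(0), h(1), …, h(37) are: 0, 1, 18, 37, 20, 1, 20, 1, 18, 1, 18, 1, 18, 37, 18, 37, 20, 1, 18, 19, 20, 37, 18, 1, 20, 1, 20, 37, 20, 37, 20, 37, 18, 37, 18, 1, 20, 37.
The distinct values are {0, 1, 18, 19, 20, 37}; there are 6 of them.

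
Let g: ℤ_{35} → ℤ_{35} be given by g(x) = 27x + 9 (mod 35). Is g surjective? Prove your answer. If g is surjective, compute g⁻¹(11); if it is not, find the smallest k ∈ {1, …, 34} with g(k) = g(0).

26

Recall that g is surjective if every y in the codomain equals g(x) for some x in the domain.
Since gcd(27, 35) = 1, 27 is invertible modulo 35. Euclid's algorithm: 35 = 1·27 + 8, 27 = 3·8 + 3, 8 = 2·3 + 2, 3 = 1·2 + 1; back-substituting gives 1 = 13·27 − 10·35, so 27⁻¹ ≡ 13 (mod 35).
For any y ∈ ℤ_{35}, x = 13(y − 9) mod 35 satisfies g(x) = 27·13(y − 9) + 9 ≡ y (since 27·13 ≡ 1 mod 35). So every y has a preimage.
Thus g is surjective.
Since g is surjective, we find g⁻¹(11): we need 27x ≡ 11 − 9 ≡ 2 (mod 35). Using 27⁻¹ = 13: x ≡ 13·2 = 26, so x = 26.
Check: g(26) = 27·26 + 9 = 711 = 20·35 + 11 ≡ 11 (mod 35).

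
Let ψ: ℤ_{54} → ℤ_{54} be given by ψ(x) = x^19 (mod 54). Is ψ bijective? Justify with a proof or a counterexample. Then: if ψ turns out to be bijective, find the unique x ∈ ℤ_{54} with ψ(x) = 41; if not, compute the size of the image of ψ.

ψ(0) = 0^19 = 0.
ψ(6): Repeated squaring mod 54: 6^1 ≡ 6, 6^2 ≡ 6² = 36, 6^4 ≡ 36² = 1296 ≡ 0, 6^8 ≡ 0² = 0, 6^16 ≡ 0² = 0. Since 19 = 16 + 2 + 1, 6^19 ≡ 0·36·6: 0·36 = 0, then 0·6 = 0. So 6^19 ≡ 0 (mod 54).
So ψ(0) = ψ(6) = 0 while 0 ≠ 6, so ψ is not injective, hence not bijective.
Since ψ is not bijective, we determine |image(ψ)|. Computing x^19 mod 54 for each x (by repeated squaring, reducing mod 54 at every step), the values ψ(0), ψ(1), …, ψ(53) are: 0, 1, 2, 27, 4, 5, 0, 7, 8, 27, 10, 11, 0, 13, 14, 27, 16, 17, 0, 19, 20, 27, 22, 23, 0, 25, 26, 27, 28, 29, 0, 31, 32, 27, 34, 35, 0, 37, 38, 27, 40, 41, 0, 43, 44, 27, 46, 47, 0, 49, 50, 27, 52, 53.
The distinct values are {0, 1, 2, 4, 5, 7, 8, 10, 11, 13, 14, 16, 17, 19, 20, 22, 23, 25, 26, 27, 28, 29, 31, 32, 34, 35, 37, 38, 40, 41, 43, 44, 46, 47, 49, 50, 52, 53}; there are 38 of them.

38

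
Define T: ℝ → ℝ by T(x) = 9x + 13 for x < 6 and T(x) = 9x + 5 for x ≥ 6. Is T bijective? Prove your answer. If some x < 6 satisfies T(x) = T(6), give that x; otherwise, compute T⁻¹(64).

46/9

Both pieces are strictly increasing (slopes 9 and 9), so each is injective on its own interval.
The left piece maps (−∞, 6) onto (−∞, 67); the right piece maps [6, ∞) onto [59, ∞).
These images overlap. In particular T(6) = 59 (right piece), and solving 9x + 13 = 59 on the left piece gives x = 46/9 < 6.
So T(46/9) = T(6) with 46/9 ≠ 6, and T is not injective, hence not bijective. This x = 46/9 is the requested value below 6.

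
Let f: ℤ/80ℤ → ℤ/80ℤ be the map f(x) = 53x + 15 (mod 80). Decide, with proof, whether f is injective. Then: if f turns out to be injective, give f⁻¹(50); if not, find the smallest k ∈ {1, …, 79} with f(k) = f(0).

By definition, f is injective if f(a) = f(b) implies a = b.
If f(a) = f(b), then 53a ≡ 53b (mod 80). Because gcd(53, 80) = 1, we may cancel 53 to get a ≡ b (mod 80).
So f is injective.
We now compute 53⁻¹ mod 80 explicitly. Euclid's algorithm: 80 = 1·53 + 27, 53 = 1·27 + 26, 27 = 1·26 + 1; back-substituting gives 1 = 77·53 − 51·80, so 53⁻¹ ≡ 77 (mod 80).
Since f is injective, we compute f⁻¹(50): solve 53x + 15 ≡ 50 (mod 80), i.e. 53x ≡ 35 (mod 80).
Multiplying by 53⁻¹ = 77 gives x ≡ 77·35 = 2695 = 33·80 + 55 ≡ 55 (mod 80).
Check: f(55) = 53·55 + 15 = 2930 = 36·80 + 50 ≡ 50 (mod 80).

55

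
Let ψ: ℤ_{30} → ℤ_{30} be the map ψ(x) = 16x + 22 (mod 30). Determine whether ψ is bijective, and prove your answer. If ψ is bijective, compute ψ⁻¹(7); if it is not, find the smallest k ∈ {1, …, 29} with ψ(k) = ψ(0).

By definition, ψ is injective if ψ(u) = ψ(v) implies u = v.
We have gcd(16, 30) = 2 > 1. Taking u = 0 and v = 15: ψ(0) = 22 and ψ(15) = 16·15 + 22 = 262 ≡ 22 (mod 30).
So ψ(0) = ψ(15) while 0 ≠ 15, therefore ψ is not injective, hence not bijective.
Since ψ is not bijective, we find the least positive k with ψ(k) = ψ(0): this means 16k ≡ 0 (mod 30), i.e. 30 ∣ 16k. Since gcd(16, 30) = 2, dividing through by 2 this holds exactly when 15 ∣ 8k, and as gcd(8, 15) = 1, exactly when 15 ∣ k.
The smallest positive such k is 15.

15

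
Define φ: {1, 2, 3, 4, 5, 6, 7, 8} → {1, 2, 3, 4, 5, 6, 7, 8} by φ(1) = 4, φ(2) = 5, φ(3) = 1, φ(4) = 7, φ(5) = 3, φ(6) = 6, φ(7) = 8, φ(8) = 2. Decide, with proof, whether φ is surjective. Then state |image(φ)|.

Every element of the codomain has a preimage: 1 = φ(3), 2 = φ(8), 3 = φ(5), 4 = φ(1), 5 = φ(2), 6 = φ(6), 7 = φ(4), 8 = φ(7).
Thus φ is surjective.
The image of φ is {1, 2, 3, 4, 5, 6, 7, 8}, which has 8 elements.

8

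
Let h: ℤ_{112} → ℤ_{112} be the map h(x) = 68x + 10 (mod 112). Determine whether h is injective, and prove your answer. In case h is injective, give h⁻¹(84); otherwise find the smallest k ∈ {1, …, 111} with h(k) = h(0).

28

Recall that h is injective when h(x_1) = h(x_2) forces x_1 = x_2.
We have gcd(68, 112) = 4 > 1. Taking x_1 = 0 and x_2 = 28: h(0) = 10 and h(28) = 68·28 + 10 = 1914 ≡ 10 (mod 112).
So h(0) = h(28) while 0 ≠ 28, thus h is not injective.
Since h is not injective, we find the least positive k with h(k) = h(0): this means 68k ≡ 0 (mod 112), i.e. 112 ∣ 68k. Since gcd(68, 112) = 4, dividing through by 4 this holds exactly when 28 ∣ 17k, and as gcd(17, 28) = 1, exactly when 28 ∣ k.
The smallest positive such k is 28.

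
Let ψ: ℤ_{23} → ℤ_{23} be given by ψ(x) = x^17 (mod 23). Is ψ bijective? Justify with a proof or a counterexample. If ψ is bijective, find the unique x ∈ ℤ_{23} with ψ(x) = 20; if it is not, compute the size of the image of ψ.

Since 23 is prime, the nonzero elements of ℤ_{23} form a cyclic group of order 22.
As gcd(17, 22) = 1, raising to the 17th power is a bijection on this group: if s^17 ≡ t^17 then (st^{−1})^17 = 1, and the only element of order dividing gcd(17, 22) = 1 is 1, so s = t.
With ψ(0) = 0 this makes ψ injective on all of ℤ_{23}, hence bijective (finite equal-size domain and codomain). In particular ψ is bijective.
Since ψ is bijective, we find the preimage of 20. The inverse of x ↦ x^17 on (ℤ_{23})^× is x ↦ x^13, because 17·13 = 221 = 10·22 + 1 ≡ 1 (mod 22) and x^{22} = 1 for x ≠ 0 (Fermat). So ψ⁻¹(20) = 20^13 mod 23.
Repeated squaring mod 23: 20^1 ≡ 20, 20^2 ≡ 20² = 400 ≡ 9, 20^4 ≡ 9² = 81 ≡ 12, 20^8 ≡ 12² = 144 ≡ 6. Since 13 = 8 + 4 + 1, 20^13 ≡ 6·12·20: 6·12 = 72 ≡ 3, then 3·20 = 60 ≡ 14. So 20^13 ≡ 14 (mod 23).
Hence ψ⁻¹(20) = 14.

14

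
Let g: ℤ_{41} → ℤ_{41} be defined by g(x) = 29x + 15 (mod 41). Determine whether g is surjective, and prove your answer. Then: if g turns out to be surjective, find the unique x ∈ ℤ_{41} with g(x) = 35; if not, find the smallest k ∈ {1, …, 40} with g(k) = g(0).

Since gcd(29, 41) = 1, 29 is invertible modulo 41. Euclid's algorithm: 41 = 1·29 + 12, 29 = 2·12 + 5, 12 = 2·5 + 2, 5 = 2·2 + 1; back-substituting gives 1 = 17·29 − 12·41, so 29⁻¹ ≡ 17 (mod 41).
For any y ∈ ℤ_{41}, x = 17(y − 15) mod 41 satisfies g(x) = 29·17(y − 15) + 15 ≡ y (since 29·17 ≡ 1 mod 41). So every y has a preimage.
Thus g is surjective.
Since g is surjective, we compute g⁻¹(35): solve 29x + 15 ≡ 35 (mod 41), i.e. 29x ≡ 20 (mod 41).
Multiplying by 29⁻¹ = 17 gives x ≡ 17·20 = 340 = 8·41 + 12 ≡ 12 (mod 41).
Check: g(12) = 29·12 + 15 = 363 = 8·41 + 35 ≡ 35 (mod 41).

12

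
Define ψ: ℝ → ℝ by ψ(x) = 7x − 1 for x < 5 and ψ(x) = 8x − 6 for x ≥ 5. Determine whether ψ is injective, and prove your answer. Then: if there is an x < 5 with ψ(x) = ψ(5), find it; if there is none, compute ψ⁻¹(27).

4

Both pieces are strictly increasing (slopes 7 and 8), so each is injective on its own interval.
The left piece maps (−∞, 5) onto (−∞, 34); the right piece maps [5, ∞) onto [34, ∞).
These images are disjoint, so no value is attained by both pieces. Thus ψ is injective.
Because the two images are disjoint, no x < 5 has ψ(x) = ψ(5), so we compute ψ⁻¹(27): 27 lies in (−∞, 34), so solve 7x − 1 = 27: x = (27 + 1)/7 = 4.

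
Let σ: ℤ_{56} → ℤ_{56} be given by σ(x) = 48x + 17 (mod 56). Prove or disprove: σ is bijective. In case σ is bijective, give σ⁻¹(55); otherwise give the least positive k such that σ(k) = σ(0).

We have gcd(48, 56) = 8 > 1. Taking x_1 = 0 and x_2 = 7: σ(0) = 17 and σ(7) = 48·7 + 17 = 353 ≡ 17 (mod 56).
So σ(0) = σ(7) while 0 ≠ 7, therefore σ is not injective, hence not bijective.
Since σ is not bijective, we find the least positive k with σ(k) = σ(0): this means 48k ≡ 0 (mod 56), i.e. 56 ∣ 48k. Since gcd(48, 56) = 8, dividing through by 8 this holds exactly when 7 ∣ 6k, and as gcd(6, 7) = 1, exactly when 7 ∣ k.
The smallest positive such k is 7.

7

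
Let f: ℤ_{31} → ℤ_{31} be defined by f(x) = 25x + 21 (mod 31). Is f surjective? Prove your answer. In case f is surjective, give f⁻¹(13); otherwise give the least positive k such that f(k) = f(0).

22

Recall: f is surjective if every y in the codomain equals f(x) for some x in the domain.
Since gcd(25, 31) = 1, 25 is invertible modulo 31. Euclid's algorithm: 31 = 1·25 + 6, 25 = 4·6 + 1; back-substituting gives 1 = 5·25 − 4·31, so 25⁻¹ ≡ 5 (mod 31).
For any y ∈ ℤ_{31}, x = 5(y − 21) mod 31 satisfies f(x) = 25·5(y − 21) + 21 ≡ y (since 25·5 ≡ 1 mod 31). So every y has a preimage.
Therefore f is surjective.
Since f is surjective, we find f⁻¹(13): we need 25x ≡ 13 − 21 ≡ 23 (mod 31). Using 25⁻¹ = 5: x ≡ 5·23 = 115 = 3·31 + 22, so x = 22.
Check: f(22) = 25·22 + 21 = 571 = 18·31 + 13 ≡ 13 (mod 31).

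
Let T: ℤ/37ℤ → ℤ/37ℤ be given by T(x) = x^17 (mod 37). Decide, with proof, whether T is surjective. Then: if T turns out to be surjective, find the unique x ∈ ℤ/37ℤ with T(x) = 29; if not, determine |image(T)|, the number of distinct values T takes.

14

Since 37 is prime, the nonzero elements of ℤ/37ℤ form a cyclic group of order 36.
As gcd(17, 36) = 1, raising to the 17th power is a bijection on this group: if u^17 ≡ v^17 then (uv^{−1})^17 = 1, and the only element of order dividing gcd(17, 36) = 1 is 1, so u = v.
With T(0) = 0 this makes T injective on all of ℤ/37ℤ, hence bijective (finite equal-size domain and codomain). In particular T is surjective.
Since T is surjective, we find the preimage of 29. The inverse of x ↦ x^17 on (ℤ/37ℤ)^× is x ↦ x^17, because 17·17 = 289 = 8·36 + 1 ≡ 1 (mod 36) and x^{36} = 1 for x ≠ 0 (Fermat). So T⁻¹(29) = 29^17 mod 37.
Repeated squaring mod 37: 29^1 ≡ 29, 29^2 ≡ 29² = 841 ≡ 27, 29^4 ≡ 27² = 729 ≡ 26, 29^8 ≡ 26² = 676 ≡ 10, 29^16 ≡ 10² = 100 ≡ 26. Since 17 = 16 + 1, 29^17 ≡ 26·29: 26·29 = 754 ≡ 14. So 29^17 ≡ 14 (mod 37).
Hence T⁻¹(29) = 14.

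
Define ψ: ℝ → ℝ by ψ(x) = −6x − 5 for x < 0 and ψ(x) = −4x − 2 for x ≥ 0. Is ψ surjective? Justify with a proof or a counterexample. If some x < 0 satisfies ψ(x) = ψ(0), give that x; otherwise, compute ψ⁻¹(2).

-1/2

Both pieces are strictly decreasing (slopes −6 and −4), so each is injective on its own interval.
The left piece maps (−∞, 0) onto (−5, ∞); the right piece maps [0, ∞) onto (−∞, −2].
The union (−5, ∞) ∪ (−∞, −2] covers ℝ, so ψ is surjective.
For the follow-up: the images overlap, so an x < 0 with ψ(x) = ψ(0) exists. ψ(0) = −2; solving −6x − 5 = −2 for x < 0 gives x = (−2 + 5)/(−6) = −1/2.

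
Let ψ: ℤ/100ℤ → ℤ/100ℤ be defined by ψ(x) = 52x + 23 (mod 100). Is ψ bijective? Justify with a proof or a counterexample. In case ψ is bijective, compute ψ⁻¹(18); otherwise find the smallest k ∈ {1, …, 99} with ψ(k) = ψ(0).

We have gcd(52, 100) = 4 > 1. Taking s = 0 and t = 25: ψ(0) = 23 and ψ(25) = 52·25 + 23 = 1323 ≡ 23 (mod 100).
So ψ(0) = ψ(25) while 0 ≠ 25, thus ψ is not injective, hence not bijective.
Since ψ is not bijective, we find the least positive k with ψ(k) = ψ(0): this means 52k ≡ 0 (mod 100), i.e. 100 ∣ 52k. Since gcd(52, 100) = 4, dividing through by 4 this holds exactly when 25 ∣ 13k, and as gcd(13, 25) = 1, exactly when 25 ∣ k.
The smallest positive such k is 25.

25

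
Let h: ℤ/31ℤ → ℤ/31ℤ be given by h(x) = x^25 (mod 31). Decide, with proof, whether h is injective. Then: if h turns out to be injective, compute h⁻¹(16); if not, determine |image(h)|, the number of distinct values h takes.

7

h(1) = 1^25 = 1.
h(2): Repeated squaring mod 31: 2^1 ≡ 2, 2^2 ≡ 2² = 4, 2^4 ≡ 4² = 16, 2^8 ≡ 16² = 256 ≡ 8, 2^16 ≡ 8² = 64 ≡ 2. Since 25 = 16 + 8 + 1, 2^25 ≡ 2·8·2: 2·8 = 16, then 16·2 = 32 ≡ 1. So 2^25 ≡ 1 (mod 31).
So h(1) = h(2) = 1 while 1 ≠ 2, therefore h is not injective.
Since h is not injective, we determine |image(h)|. Computing x^25 mod 31 for each x (by repeated squaring, reducing mod 31 at every step), the values h(0), h(1), …, h(30) are: 0, 1, 1, 6, 1, 5, 6, 25, 1, 5, 5, 26, 6, 26, 25, 30, 1, 6, 5, 25, 5, 26, 26, 30, 6, 25, 26, 30, 25, 30, 30.
The distinct values are {0, 1, 5, 6, 25, 26, 30}; there are 7 of them.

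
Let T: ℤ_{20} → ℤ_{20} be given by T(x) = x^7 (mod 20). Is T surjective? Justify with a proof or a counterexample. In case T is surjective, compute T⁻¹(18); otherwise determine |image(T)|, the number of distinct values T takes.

15

T(0) = 0^7 = 0.
T(10): Repeated squaring mod 20: 10^1 ≡ 10, 10^2 ≡ 10² = 100 ≡ 0, 10^4 ≡ 0² = 0. Since 7 = 4 + 2 + 1, 10^7 ≡ 0·0·10: 0·0 = 0, then 0·10 = 0. So 10^7 ≡ 0 (mod 20).
So T(0) = T(10) = 0 while 0 ≠ 10, thus T is not injective.
A non-injective map from the 20-element set ℤ_{20} to itself takes at most 19 distinct values, so it cannot be surjective. Hence T is not surjective.
Since T is not surjective, we determine |image(T)|. Computing x^7 mod 20 for each x (by repeated squaring, reducing mod 20 at every step), the values T(0), T(1), …, T(19) are: 0, 1, 8, 7, 4, 5, 16, 3, 12, 9, 0, 11, 8, 17, 4, 15, 16, 13, 12, 19.
The distinct values are {0, 1, 3, 4, 5, 7, 8, 9, 11, 12, 13, 15, 16, 17, 19}; there are 15 of them.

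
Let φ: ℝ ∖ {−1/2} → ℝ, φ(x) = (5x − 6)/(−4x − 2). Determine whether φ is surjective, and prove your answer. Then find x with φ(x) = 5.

If φ(x) = −5/4, cross-multiplying gives −4(5x − 6) = 5(−4x − 2), which simplifies to 24 = −10 — false.  So −5/4 has no preimage and φ is not surjective.
Solving φ(x) = 5: cross-multiplying gives 5x − 6 = 5(−4x − 2), which rearranges to 25x = −4, so x = −4/25.

-4/25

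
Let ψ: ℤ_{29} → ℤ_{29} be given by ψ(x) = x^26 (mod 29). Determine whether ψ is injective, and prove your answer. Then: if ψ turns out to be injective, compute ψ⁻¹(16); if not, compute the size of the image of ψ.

ψ(14): Repeated squaring mod 29: 14^1 ≡ 14, 14^2 ≡ 14² = 196 ≡ 22, 14^4 ≡ 22² = 484 ≡ 20, 14^8 ≡ 20² = 400 ≡ 23, 14^16 ≡ 23² = 529 ≡ 7. Since 26 = 16 + 8 + 2, 14^26 ≡ 7·23·22: 7·23 = 161 ≡ 16, then 16·22 = 352 ≡ 4. So 14^26 ≡ 4 (mod 29).
ψ(15): Repeated squaring mod 29: 15^1 ≡ 15, 15^2 ≡ 15² = 225 ≡ 22, 15^4 ≡ 22² = 484 ≡ 20, 15^8 ≡ 20² = 400 ≡ 23, 15^16 ≡ 23² = 529 ≡ 7. Since 26 = 16 + 8 + 2, 15^26 ≡ 7·23·22: 7·23 = 161 ≡ 16, then 16·22 = 352 ≡ 4. So 15^26 ≡ 4 (mod 29).
So ψ(14) = ψ(15) = 4 while 14 ≠ 15, therefore ψ is not injective.
Since ψ is not injective, we determine |image(ψ)|. Computing x^26 mod 29 for each x (by repeated squaring, reducing mod 29 at every step), the values ψ(0), ψ(1), …, ψ(28) are: 0, 1, 22, 13, 20, 7, 25, 16, 5, 24, 9, 6, 28, 23, 4, 4, 23, 28, 6, 9, 24, 5, 16, 25, 7, 20, 13, 22, 1.
The distinct values are {0, 1, 4, 5, 6, 7, 9, 13, 16, 20, 22, 23, 24, 25, 28}; there are 15 of them.

15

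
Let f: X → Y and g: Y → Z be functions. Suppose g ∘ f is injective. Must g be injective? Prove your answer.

not injective

No. Take X = {1}, Y = {1, 2}, Z = {1, 2}, f(a) = a for each a ∈ X, and g(b) = 1 if b ∈ {1, 2} else g(b) = b.
Then g ∘ f = f is injective (X ⊂ Y and f is the inclusion), but g(1) = g(2) = 1 with 1 ≠ 2, so g is not injective.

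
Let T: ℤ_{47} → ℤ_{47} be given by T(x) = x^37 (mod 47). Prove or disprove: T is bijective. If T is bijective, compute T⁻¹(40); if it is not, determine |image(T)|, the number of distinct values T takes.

Since 47 is prime, the nonzero elements of ℤ_{47} form a cyclic group of order 46.
As gcd(37, 46) = 1, raising to the 37th power is a bijection on this group: if a^37 ≡ b^37 then (ab^{−1})^37 = 1, and the only element of order dividing gcd(37, 46) = 1 is 1, so a = b.
With T(0) = 0 this makes T injective on all of ℤ_{47}, hence bijective (finite equal-size domain and codomain). In particular T is bijective.
Since T is bijective, we find the preimage of 40. The inverse of x ↦ x^37 on (ℤ_{47})^× is x ↦ x^5, because 37·5 = 185 = 4·46 + 1 ≡ 1 (mod 46) and x^{46} = 1 for x ≠ 0 (Fermat). So T⁻¹(40) = 40^5 mod 47.
Repeated squaring mod 47: 40^1 ≡ 40, 40^2 ≡ 40² = 1600 ≡ 2, 40^4 ≡ 2² = 4. Since 5 = 4 + 1, 40^5 ≡ 4·40: 4·40 = 160 ≡ 19. So 40^5 ≡ 19 (mod 47).
Hence T⁻¹(40) = 19.

19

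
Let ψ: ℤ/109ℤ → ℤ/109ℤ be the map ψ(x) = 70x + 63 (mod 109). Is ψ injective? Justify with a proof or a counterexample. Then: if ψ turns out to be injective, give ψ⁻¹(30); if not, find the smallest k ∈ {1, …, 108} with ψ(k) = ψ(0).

By definition, ψ is injective if ψ(u) = ψ(v) implies u = v.
If ψ(u) = ψ(v), then 70u ≡ 70v (mod 109). Because gcd(70, 109) = 1, we may cancel 70 to get u ≡ v (mod 109).
Thus ψ is injective.
We now compute 70⁻¹ mod 109 explicitly. Euclid's algorithm: 109 = 1·70 + 39, 70 = 1·39 + 31, 39 = 1·31 + 8, 31 = 3·8 + 7, 8 = 1·7 + 1; back-substituting gives 1 = 95·70 − 61·109, so 70⁻¹ ≡ 95 (mod 109).
Since ψ is injective, we find ψ⁻¹(30): we need 70x ≡ 30 − 63 ≡ 76 (mod 109). Using 70⁻¹ = 95: x ≡ 95·76 = 7220 = 66·109 + 26, so x = 26.
Check: ψ(26) = 70·26 + 63 = 1883 = 17·109 + 30 ≡ 30 (mod 109).

26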